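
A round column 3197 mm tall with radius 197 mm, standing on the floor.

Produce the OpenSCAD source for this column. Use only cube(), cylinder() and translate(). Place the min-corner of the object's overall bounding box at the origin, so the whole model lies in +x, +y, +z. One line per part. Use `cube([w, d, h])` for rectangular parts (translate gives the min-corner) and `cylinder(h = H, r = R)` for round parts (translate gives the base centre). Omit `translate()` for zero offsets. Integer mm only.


translate([197, 197, 0]) cylinder(h = 3197, r = 197);


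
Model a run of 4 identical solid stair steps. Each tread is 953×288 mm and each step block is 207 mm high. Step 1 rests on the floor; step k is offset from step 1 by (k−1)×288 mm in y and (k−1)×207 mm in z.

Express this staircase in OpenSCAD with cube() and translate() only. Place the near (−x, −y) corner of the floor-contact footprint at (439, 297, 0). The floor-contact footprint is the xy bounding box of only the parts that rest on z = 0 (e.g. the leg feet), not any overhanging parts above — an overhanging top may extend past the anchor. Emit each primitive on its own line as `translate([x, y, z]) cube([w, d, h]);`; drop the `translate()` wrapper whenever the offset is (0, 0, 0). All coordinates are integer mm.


translate([439, 297, 0]) cube([953, 288, 207]);
translate([439, 585, 207]) cube([953, 288, 207]);
translate([439, 873, 414]) cube([953, 288, 207]);
translate([439, 1161, 621]) cube([953, 288, 207]);


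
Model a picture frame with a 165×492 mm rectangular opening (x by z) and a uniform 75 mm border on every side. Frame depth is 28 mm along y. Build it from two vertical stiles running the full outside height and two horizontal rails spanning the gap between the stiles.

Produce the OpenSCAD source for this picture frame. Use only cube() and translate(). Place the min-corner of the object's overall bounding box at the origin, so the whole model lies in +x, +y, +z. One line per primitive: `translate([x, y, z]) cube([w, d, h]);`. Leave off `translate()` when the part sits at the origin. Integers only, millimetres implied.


cube([75, 28, 642]);
translate([240, 0, 0]) cube([75, 28, 642]);
translate([75, 0, 0]) cube([165, 28, 75]);
translate([75, 0, 567]) cube([165, 28, 75]);


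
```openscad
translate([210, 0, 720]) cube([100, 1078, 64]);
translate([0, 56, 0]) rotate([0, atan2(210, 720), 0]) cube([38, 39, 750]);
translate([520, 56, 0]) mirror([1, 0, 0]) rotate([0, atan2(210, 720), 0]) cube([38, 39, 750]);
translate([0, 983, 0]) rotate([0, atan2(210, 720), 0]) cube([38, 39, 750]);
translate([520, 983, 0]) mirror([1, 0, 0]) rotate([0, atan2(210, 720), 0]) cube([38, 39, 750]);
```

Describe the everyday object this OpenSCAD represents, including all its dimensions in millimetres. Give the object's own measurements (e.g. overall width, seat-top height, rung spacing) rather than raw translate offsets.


A sawhorse. A 100×1078×64 mm beam (x, y, z) sits on two A-frame leg pairs. Each pair is two raked legs of 38×39 mm section (39 mm along y) splaying symmetrically in x. Each leg rises 720 mm vertically over 210 mm of horizontal reach and is 750 mm long along its own axis. Every leg's outer bottom edge rests on the floor and its outer top edge meets a bottom edge of the beam — the left legs (tilting toward +x) meet the beam's −x bottom edge, the right legs (their mirror images, tilting toward −x) meet its +x bottom edge — so the leg tops tuck under the beam, the beam's underside is 720 mm above the floor, and the feet are 520 mm apart outside-to-outside with the beam centred between them. The two leg pairs are set in 56 mm from either end of the beam.


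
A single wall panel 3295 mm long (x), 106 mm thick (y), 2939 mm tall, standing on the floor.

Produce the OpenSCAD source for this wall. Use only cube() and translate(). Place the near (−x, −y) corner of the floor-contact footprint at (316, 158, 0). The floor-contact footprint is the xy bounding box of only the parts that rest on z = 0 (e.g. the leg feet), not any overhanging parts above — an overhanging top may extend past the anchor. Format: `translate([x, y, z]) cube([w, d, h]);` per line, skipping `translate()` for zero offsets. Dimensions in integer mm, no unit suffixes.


translate([316, 158, 0]) cube([3295, 106, 2939]);


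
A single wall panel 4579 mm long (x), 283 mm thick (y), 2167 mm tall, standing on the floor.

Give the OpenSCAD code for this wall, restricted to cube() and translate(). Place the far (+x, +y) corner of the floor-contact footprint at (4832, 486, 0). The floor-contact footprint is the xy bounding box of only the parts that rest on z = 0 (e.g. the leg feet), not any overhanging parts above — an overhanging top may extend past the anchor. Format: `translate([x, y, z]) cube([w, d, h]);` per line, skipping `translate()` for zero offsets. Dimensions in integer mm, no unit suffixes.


translate([253, 203, 0]) cube([4579, 283, 2167]);


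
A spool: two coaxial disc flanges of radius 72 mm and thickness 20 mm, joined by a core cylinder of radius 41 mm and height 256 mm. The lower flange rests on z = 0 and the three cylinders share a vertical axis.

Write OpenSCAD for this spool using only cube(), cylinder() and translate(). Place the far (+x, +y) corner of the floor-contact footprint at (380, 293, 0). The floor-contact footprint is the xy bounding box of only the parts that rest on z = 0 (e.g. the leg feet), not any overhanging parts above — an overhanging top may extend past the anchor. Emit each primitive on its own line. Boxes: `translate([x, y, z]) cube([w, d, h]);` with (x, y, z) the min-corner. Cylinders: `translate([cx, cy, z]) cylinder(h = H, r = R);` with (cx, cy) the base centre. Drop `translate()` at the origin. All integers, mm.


translate([308, 221, 0]) cylinder(h = 20, r = 72);
translate([308, 221, 20]) cylinder(h = 256, r = 41);
translate([308, 221, 276]) cylinder(h = 20, r = 72);


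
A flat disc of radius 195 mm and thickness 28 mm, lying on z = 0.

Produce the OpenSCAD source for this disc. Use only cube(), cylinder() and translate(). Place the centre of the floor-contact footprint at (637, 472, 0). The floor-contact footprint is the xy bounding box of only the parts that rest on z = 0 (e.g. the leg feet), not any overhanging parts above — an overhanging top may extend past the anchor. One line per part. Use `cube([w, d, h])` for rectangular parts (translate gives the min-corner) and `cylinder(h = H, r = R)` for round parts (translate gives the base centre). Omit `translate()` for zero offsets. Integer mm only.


translate([637, 472, 0]) cylinder(h = 28, r = 195);


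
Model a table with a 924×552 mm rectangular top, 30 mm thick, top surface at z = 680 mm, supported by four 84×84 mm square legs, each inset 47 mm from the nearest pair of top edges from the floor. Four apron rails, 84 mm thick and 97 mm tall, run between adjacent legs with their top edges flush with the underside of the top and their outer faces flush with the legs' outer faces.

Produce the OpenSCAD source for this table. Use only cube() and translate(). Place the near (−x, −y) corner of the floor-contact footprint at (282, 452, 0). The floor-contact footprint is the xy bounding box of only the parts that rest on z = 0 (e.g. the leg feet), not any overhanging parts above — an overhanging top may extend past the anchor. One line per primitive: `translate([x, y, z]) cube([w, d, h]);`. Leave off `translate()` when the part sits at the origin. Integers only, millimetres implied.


translate([235, 405, 650]) cube([924, 552, 30]);
translate([282, 452, 0]) cube([84, 84, 650]);
translate([1028, 452, 0]) cube([84, 84, 650]);
translate([282, 826, 0]) cube([84, 84, 650]);
translate([1028, 826, 0]) cube([84, 84, 650]);
translate([366, 452, 553]) cube([662, 84, 97]);
translate([366, 826, 553]) cube([662, 84, 97]);
translate([282, 536, 553]) cube([84, 290, 97]);
translate([1028, 536, 553]) cube([84, 290, 97]);


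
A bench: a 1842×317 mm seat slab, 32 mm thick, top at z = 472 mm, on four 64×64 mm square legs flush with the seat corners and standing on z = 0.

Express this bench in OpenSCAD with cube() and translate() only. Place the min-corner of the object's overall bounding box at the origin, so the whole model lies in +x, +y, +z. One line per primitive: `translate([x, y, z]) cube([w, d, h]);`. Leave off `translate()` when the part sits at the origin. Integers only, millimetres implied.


// leg_h = 472 − 32 = 440
translate([0, 0, 440]) cube([1842, 317, 32]);
cube([64, 64, 440]);
translate([0, 253, 0]) cube([64, 64, 440]);
translate([1778, 0, 0]) cube([64, 64, 440]);
translate([1778, 253, 0]) cube([64, 64, 440]);


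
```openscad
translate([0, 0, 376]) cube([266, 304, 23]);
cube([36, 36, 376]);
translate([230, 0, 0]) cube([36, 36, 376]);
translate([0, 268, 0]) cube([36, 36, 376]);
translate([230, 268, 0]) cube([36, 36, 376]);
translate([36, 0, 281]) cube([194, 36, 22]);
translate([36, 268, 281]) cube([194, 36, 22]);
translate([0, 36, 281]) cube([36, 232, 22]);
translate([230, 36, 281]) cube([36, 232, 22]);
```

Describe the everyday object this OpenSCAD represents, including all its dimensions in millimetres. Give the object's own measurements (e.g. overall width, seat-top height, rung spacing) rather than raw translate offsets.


A simple wooden stool: a rectangular seat 266 mm (x) by 304 mm (y), 23 mm thick, top face at z = 399 mm, on four square legs, each 36×36 mm in cross-section. The legs rest on z = 0, each flush with a corner of the seat. Four stretchers, 36 mm wide and 22 mm tall, connect adjacent legs with their undersides at z = 281 mm, each running between the inner faces of the legs it joins and aligned with the legs' outer faces on the other axis.


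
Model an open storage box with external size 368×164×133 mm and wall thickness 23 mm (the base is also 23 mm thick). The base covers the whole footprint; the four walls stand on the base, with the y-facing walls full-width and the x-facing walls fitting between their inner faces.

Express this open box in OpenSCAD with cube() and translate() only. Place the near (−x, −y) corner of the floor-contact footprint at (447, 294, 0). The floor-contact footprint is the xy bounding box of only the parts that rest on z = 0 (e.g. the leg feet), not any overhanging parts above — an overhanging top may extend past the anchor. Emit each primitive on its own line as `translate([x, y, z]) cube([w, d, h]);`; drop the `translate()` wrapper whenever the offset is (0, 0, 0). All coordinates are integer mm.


translate([447, 294, 0]) cube([368, 164, 23]);
translate([447, 294, 23]) cube([368, 23, 110]);
translate([447, 435, 23]) cube([368, 23, 110]);
translate([447, 317, 23]) cube([23, 118, 110]);
translate([792, 317, 23]) cube([23, 118, 110]);


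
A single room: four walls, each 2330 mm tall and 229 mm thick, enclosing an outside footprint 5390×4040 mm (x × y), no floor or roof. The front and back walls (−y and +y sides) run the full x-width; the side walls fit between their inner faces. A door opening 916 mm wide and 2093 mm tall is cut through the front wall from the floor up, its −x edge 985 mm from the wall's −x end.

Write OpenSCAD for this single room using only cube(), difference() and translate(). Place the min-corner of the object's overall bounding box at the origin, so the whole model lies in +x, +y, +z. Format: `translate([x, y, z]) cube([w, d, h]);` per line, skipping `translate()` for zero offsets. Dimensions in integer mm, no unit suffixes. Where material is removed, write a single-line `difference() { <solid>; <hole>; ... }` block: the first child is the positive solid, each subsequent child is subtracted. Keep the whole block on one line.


difference() { cube([5390, 229, 2330]); translate([985, 0, 0]) cube([916, 229, 2093]); }
translate([0, 3811, 0]) cube([5390, 229, 2330]);
translate([0, 229, 0]) cube([229, 3582, 2330]);
translate([5161, 229, 0]) cube([229, 3582, 2330]);


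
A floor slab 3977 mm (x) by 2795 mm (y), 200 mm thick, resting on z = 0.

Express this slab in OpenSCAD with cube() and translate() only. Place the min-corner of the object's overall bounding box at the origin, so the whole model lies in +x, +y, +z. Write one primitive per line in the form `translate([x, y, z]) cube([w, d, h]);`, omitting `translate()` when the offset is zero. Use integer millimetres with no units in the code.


cube([3977, 2795, 200]);


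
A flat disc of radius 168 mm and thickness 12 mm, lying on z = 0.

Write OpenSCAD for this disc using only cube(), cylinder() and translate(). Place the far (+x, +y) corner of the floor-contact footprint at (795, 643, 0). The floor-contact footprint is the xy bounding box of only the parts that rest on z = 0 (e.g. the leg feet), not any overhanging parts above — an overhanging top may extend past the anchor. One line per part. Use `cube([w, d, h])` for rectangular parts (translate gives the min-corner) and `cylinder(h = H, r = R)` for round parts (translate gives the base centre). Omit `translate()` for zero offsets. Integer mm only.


translate([627, 475, 0]) cylinder(h = 12, r = 168);


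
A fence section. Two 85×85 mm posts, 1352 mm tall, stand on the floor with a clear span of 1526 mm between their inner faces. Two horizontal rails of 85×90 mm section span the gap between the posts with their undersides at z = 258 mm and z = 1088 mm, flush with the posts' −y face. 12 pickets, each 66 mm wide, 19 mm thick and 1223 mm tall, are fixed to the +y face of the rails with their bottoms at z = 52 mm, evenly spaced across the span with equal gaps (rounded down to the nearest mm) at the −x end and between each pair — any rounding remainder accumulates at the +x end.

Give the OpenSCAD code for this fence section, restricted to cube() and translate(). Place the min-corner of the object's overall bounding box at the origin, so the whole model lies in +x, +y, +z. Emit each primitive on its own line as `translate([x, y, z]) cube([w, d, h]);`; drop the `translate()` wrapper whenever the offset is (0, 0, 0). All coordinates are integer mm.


cube([85, 85, 1352]);
translate([1611, 0, 0]) cube([85, 85, 1352]);
translate([85, 0, 258]) cube([1526, 85, 90]);
translate([85, 0, 1088]) cube([1526, 85, 90]);
translate([141, 85, 52]) cube([66, 19, 1223]);
translate([263, 85, 52]) cube([66, 19, 1223]);
translate([385, 85, 52]) cube([66, 19, 1223]);
translate([507, 85, 52]) cube([66, 19, 1223]);
translate([629, 85, 52]) cube([66, 19, 1223]);
translate([751, 85, 52]) cube([66, 19, 1223]);
translate([873, 85, 52]) cube([66, 19, 1223]);
translate([995, 85, 52]) cube([66, 19, 1223]);
translate([1117, 85, 52]) cube([66, 19, 1223]);
translate([1239, 85, 52]) cube([66, 19, 1223]);
translate([1361, 85, 52]) cube([66, 19, 1223]);
translate([1483, 85, 52]) cube([66, 19, 1223]);


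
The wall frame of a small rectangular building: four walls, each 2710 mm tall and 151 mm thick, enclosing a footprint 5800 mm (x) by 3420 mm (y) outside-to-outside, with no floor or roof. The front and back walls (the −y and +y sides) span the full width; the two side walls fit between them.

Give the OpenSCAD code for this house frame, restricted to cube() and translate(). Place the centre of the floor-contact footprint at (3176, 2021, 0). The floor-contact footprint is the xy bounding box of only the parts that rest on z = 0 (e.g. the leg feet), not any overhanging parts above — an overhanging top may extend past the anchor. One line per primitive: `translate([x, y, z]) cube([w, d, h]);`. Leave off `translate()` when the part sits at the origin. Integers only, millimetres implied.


translate([276, 311, 0]) cube([5800, 151, 2710]);
translate([276, 3580, 0]) cube([5800, 151, 2710]);
translate([276, 462, 0]) cube([151, 3118, 2710]);
translate([5925, 462, 0]) cube([151, 3118, 2710]);


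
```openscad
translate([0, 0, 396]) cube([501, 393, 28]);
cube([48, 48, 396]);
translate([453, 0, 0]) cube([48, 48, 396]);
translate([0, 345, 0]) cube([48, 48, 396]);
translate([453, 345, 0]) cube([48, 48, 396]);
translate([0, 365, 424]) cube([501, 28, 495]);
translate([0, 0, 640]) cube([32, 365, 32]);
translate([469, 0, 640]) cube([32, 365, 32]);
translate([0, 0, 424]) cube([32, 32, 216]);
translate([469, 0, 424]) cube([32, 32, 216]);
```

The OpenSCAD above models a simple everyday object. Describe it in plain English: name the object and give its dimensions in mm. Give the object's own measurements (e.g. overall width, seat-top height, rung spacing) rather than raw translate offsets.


A chair. The seat is a 501×393×28 mm slab with its top at z = 424 mm, on four 48×48 mm corner legs (flush with the seat edges, standing on z = 0). A flat backrest 28 mm thick, 495 mm tall, spans the full seat width and rises from the seat top along its +y edge, rear face flush with the rear of the seat. Two armrests of 32×32 mm section run along each side from the seat's front edge to the front of the backrest, top faces 248 mm above the seat top and outer faces flush with the seat's x-edges; a 32×32 mm post under the front of each armrest stands on the seat at the front corner.


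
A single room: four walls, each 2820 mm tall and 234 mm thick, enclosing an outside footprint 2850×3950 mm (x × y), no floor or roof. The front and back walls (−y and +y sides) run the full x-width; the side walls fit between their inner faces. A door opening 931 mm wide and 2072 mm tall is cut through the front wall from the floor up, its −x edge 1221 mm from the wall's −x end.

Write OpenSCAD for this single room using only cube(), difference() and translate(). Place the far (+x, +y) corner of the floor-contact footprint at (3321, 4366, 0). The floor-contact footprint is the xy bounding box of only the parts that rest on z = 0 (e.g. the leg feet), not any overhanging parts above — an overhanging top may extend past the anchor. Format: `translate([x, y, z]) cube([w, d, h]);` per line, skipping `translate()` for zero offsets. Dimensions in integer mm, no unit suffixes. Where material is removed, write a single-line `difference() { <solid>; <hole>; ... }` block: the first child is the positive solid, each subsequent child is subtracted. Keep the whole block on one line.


difference() { translate([471, 416, 0]) cube([2850, 234, 2820]); translate([1692, 416, 0]) cube([931, 234, 2072]); }
translate([471, 4132, 0]) cube([2850, 234, 2820]);
translate([471, 650, 0]) cube([234, 3482, 2820]);
translate([3087, 650, 0]) cube([234, 3482, 2820]);


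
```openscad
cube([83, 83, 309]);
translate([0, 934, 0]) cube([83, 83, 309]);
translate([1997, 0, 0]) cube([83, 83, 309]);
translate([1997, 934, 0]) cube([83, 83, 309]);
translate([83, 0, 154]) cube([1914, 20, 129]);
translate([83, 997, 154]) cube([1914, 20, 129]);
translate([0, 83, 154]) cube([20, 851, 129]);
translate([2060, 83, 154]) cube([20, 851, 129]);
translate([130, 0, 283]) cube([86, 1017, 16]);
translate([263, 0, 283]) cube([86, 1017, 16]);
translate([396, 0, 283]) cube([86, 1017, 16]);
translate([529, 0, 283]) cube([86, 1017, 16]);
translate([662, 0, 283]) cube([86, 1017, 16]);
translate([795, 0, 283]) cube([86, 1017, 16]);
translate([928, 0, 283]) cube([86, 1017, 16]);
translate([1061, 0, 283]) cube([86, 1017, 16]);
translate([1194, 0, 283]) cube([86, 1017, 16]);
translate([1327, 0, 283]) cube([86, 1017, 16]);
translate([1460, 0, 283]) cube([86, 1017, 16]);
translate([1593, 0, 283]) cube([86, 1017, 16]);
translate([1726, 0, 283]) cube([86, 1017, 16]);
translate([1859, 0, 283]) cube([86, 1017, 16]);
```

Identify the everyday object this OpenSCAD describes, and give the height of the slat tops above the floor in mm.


A bed frame. The slat-top height is 299 mm.

Four posts, four rails, and a row of slats — a bed frame. Slats sit on the rails at z = 154 + 129 = 283; with slat thickness 16, the top is 299 mm.


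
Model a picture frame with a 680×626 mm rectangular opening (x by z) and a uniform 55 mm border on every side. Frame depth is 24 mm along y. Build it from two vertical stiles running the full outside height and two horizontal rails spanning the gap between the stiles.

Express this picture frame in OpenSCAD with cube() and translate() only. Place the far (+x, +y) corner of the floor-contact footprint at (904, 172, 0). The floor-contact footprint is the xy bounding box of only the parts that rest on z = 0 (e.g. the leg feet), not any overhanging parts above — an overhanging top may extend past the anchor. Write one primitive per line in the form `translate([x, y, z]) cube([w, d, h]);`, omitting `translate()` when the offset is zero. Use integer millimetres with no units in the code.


translate([114, 148, 0]) cube([55, 24, 736]);
translate([849, 148, 0]) cube([55, 24, 736]);
translate([169, 148, 0]) cube([680, 24, 55]);
translate([169, 148, 681]) cube([680, 24, 55]);


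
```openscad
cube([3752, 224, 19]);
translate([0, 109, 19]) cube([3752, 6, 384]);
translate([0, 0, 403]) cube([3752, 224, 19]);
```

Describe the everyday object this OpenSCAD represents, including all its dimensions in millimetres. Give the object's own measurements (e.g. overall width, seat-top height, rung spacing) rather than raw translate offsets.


An I-beam lying along x, 3752 mm long. Overall section height 422 mm. Two flanges 224 mm wide (y) and 19 mm thick, one on the floor and one at the top; a web 6 mm thick runs between them, centred on the flange width.


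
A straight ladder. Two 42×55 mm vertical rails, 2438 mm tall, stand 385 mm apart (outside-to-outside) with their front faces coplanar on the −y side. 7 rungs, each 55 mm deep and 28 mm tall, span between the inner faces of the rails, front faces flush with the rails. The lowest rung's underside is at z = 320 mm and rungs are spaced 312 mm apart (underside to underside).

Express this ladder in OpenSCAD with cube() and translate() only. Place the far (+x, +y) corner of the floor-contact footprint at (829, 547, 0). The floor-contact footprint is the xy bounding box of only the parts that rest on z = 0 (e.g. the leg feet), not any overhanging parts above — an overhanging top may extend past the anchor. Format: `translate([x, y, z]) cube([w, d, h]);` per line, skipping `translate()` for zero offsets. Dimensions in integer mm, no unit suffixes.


translate([444, 492, 0]) cube([42, 55, 2438]);
translate([787, 492, 0]) cube([42, 55, 2438]);
translate([486, 492, 320]) cube([301, 55, 28]);
translate([486, 492, 632]) cube([301, 55, 28]);
translate([486, 492, 944]) cube([301, 55, 28]);
translate([486, 492, 1256]) cube([301, 55, 28]);
translate([486, 492, 1568]) cube([301, 55, 28]);
translate([486, 492, 1880]) cube([301, 55, 28]);
translate([486, 492, 2192]) cube([301, 55, 28]);


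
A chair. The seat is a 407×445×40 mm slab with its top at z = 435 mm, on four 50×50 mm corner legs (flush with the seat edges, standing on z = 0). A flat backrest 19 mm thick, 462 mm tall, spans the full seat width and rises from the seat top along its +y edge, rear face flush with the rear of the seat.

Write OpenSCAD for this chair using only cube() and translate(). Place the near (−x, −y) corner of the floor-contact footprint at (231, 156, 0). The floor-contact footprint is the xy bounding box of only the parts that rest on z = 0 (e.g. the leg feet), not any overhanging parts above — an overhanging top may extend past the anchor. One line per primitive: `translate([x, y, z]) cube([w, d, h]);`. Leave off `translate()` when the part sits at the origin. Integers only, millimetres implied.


translate([231, 156, 395]) cube([407, 445, 40]);
translate([231, 156, 0]) cube([50, 50, 395]);
translate([588, 156, 0]) cube([50, 50, 395]);
translate([231, 551, 0]) cube([50, 50, 395]);
translate([588, 551, 0]) cube([50, 50, 395]);
translate([231, 582, 435]) cube([407, 19, 462]);


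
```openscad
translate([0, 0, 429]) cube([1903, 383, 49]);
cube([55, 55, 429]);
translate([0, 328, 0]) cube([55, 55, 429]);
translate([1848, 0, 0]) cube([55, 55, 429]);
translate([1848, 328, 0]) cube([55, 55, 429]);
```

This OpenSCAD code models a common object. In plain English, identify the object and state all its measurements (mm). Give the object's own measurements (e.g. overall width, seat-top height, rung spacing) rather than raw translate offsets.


A long wooden bench with a 1903 mm (x) × 383 mm (y) seat, 49 mm thick, its top surface 478 mm above the floor. Four 55 mm square legs at the seat corners, flush with the edges, run from z = 0 to the seat underside.


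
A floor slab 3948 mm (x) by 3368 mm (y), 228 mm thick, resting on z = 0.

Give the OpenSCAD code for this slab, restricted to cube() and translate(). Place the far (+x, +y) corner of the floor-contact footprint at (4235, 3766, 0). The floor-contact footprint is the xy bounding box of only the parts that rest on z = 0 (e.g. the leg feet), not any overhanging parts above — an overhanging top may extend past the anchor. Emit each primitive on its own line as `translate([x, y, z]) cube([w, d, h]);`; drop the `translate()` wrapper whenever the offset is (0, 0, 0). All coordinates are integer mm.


translate([287, 398, 0]) cube([3948, 3368, 228]);


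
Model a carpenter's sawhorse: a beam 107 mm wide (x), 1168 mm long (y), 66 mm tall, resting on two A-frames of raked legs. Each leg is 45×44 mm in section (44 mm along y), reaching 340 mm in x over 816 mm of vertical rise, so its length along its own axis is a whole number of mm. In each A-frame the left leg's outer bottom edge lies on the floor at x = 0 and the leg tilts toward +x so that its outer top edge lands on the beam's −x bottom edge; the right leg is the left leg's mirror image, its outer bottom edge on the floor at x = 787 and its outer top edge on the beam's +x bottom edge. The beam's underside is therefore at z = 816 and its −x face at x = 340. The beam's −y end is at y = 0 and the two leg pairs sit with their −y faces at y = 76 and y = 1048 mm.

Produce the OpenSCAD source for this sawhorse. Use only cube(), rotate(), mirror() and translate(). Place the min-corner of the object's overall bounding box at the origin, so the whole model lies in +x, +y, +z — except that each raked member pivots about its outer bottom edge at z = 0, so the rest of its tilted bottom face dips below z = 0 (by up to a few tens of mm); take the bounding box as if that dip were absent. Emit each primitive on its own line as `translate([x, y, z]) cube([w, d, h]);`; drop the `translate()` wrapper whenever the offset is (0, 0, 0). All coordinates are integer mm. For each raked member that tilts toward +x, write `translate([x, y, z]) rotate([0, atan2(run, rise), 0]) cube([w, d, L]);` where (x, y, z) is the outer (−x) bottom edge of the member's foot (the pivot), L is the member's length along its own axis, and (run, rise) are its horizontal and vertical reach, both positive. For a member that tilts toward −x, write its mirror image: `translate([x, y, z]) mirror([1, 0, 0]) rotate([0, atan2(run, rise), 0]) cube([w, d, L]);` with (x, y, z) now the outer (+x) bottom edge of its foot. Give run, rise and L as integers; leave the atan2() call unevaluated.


// leg length = √(340² + 816²) = 884
// right-leg outer foot x = 2·340 + 107 = 787
// beam min-corner = (340, 0, 816)
translate([340, 0, 816]) cube([107, 1168, 66]);
translate([0, 76, 0]) rotate([0, atan2(340, 816), 0]) cube([45, 44, 884]);
translate([787, 76, 0]) mirror([1, 0, 0]) rotate([0, atan2(340, 816), 0]) cube([45, 44, 884]);
translate([0, 1048, 0]) rotate([0, atan2(340, 816), 0]) cube([45, 44, 884]);
translate([787, 1048, 0]) mirror([1, 0, 0]) rotate([0, atan2(340, 816), 0]) cube([45, 44, 884]);


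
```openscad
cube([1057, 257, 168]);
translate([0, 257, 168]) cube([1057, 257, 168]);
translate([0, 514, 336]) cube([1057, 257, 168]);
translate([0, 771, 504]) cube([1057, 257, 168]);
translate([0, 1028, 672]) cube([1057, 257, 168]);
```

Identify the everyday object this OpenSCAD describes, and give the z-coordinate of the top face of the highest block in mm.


A staircase. The total rise is 840 mm.

5 identical blocks, each offset up and back from the previous — a staircase. Each step is 168 mm tall and there are 5 of them, so the total rise is 5 × 168 = 840 mm.


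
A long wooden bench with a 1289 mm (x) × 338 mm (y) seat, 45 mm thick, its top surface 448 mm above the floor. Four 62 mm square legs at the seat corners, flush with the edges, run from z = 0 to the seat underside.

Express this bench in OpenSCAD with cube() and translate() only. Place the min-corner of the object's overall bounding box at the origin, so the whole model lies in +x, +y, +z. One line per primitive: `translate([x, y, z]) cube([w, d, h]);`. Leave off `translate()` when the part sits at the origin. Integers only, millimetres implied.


translate([0, 0, 403]) cube([1289, 338, 45]);
cube([62, 62, 403]);
translate([0, 276, 0]) cube([62, 62, 403]);
translate([1227, 0, 0]) cube([62, 62, 403]);
translate([1227, 276, 0]) cube([62, 62, 403]);


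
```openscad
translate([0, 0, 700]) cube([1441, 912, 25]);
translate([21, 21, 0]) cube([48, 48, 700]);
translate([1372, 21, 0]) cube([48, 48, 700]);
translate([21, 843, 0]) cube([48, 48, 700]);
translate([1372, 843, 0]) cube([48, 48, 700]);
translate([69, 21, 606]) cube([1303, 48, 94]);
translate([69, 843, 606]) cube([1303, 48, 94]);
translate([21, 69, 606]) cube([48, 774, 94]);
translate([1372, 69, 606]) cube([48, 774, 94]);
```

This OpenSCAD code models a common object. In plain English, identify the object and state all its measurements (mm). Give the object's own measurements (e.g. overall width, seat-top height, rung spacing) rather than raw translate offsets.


A table: top 1441 mm (x) × 912 mm (y), 25 mm thick, upper face at z = 725 mm, on four 48×48 mm square legs, each inset 21 mm from the nearest pair of top edges from z = 0 to the bottom of the top. Four apron rails, 48 mm thick and 94 mm tall, run between adjacent legs with their top edges flush with the underside of the top and their outer faces flush with the legs' outer faces.


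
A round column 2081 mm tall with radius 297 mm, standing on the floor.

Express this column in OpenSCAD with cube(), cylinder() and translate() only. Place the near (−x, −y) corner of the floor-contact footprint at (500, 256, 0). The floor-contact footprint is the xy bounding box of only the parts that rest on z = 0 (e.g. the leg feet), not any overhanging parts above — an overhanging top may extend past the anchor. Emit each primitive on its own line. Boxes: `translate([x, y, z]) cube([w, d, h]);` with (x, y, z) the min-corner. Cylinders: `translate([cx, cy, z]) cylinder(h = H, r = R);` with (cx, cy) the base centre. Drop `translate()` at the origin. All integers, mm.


translate([797, 553, 0]) cylinder(h = 2081, r = 297);


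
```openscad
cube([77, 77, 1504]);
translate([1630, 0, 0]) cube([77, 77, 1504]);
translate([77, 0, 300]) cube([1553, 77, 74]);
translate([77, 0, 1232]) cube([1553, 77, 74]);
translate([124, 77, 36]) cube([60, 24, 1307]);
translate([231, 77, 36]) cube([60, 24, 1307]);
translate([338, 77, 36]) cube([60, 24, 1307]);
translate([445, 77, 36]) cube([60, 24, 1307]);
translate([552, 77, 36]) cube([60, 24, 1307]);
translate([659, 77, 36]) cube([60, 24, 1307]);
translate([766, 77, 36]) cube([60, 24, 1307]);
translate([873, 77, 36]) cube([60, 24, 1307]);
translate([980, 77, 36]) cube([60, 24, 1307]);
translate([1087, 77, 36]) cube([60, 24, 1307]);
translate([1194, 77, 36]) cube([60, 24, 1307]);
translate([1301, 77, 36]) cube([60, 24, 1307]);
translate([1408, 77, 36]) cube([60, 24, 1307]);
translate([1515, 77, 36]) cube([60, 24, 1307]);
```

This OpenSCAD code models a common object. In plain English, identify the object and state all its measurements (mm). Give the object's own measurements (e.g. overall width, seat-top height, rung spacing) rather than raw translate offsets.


A fence section. Two 77×77 mm posts, 1504 mm tall, stand on the floor with a clear span of 1553 mm between their inner faces. Two horizontal rails of 77×74 mm section span the gap between the posts with their undersides at z = 300 mm and z = 1232 mm, flush with the posts' −y face. 14 pickets, each 60 mm wide, 24 mm thick and 1307 mm tall, are fixed to the +y face of the rails with their bottoms at z = 36 mm, spaced across the span with a 47 mm gap after the −x post and between neighbouring pickets, with 55 mm left before the +x post.


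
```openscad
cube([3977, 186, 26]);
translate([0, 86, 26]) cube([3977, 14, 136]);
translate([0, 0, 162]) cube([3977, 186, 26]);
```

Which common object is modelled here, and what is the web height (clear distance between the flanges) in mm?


An I-beam. The web height is 136 mm.

Two wide flanges with a thin centred web — an I-beam. Overall 188 mm minus two 26 mm flanges gives a web of 188 − 2·26 = 136 mm.


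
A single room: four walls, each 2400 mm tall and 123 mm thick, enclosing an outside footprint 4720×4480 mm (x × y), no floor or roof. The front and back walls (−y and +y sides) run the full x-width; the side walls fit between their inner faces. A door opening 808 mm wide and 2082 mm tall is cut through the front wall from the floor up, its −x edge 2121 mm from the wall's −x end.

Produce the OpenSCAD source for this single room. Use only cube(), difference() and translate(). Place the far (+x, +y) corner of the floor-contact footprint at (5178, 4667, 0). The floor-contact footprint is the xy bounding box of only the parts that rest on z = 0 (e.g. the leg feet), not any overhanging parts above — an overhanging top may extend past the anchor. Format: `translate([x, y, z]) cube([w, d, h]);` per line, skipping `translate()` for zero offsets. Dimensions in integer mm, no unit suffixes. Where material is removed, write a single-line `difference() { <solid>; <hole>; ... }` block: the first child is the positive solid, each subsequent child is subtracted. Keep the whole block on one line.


difference() { translate([458, 187, 0]) cube([4720, 123, 2400]); translate([2579, 187, 0]) cube([808, 123, 2082]); }
translate([458, 4544, 0]) cube([4720, 123, 2400]);
translate([458, 310, 0]) cube([123, 4234, 2400]);
translate([5055, 310, 0]) cube([123, 4234, 2400]);


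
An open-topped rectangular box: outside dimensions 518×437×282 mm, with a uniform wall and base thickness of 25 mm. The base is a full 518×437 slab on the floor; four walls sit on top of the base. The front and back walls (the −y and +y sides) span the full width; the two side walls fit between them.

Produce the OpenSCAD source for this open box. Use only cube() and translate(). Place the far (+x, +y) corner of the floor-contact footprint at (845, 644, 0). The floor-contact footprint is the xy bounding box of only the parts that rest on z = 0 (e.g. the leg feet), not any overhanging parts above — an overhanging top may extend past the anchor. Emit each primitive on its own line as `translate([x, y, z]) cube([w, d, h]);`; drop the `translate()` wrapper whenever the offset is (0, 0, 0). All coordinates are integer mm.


translate([327, 207, 0]) cube([518, 437, 25]);
translate([327, 207, 25]) cube([518, 25, 257]);
translate([327, 619, 25]) cube([518, 25, 257]);
translate([327, 232, 25]) cube([25, 387, 257]);
translate([820, 232, 25]) cube([25, 387, 257]);


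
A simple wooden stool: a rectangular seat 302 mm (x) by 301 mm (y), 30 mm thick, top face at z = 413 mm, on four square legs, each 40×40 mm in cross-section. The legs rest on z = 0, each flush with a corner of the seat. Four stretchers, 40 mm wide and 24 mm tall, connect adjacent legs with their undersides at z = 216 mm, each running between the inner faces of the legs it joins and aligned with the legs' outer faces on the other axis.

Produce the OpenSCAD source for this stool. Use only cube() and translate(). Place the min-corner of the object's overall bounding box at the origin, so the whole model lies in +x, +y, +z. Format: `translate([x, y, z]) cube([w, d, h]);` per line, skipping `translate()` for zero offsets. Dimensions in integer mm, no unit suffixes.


translate([0, 0, 383]) cube([302, 301, 30]);
cube([40, 40, 383]);
translate([262, 0, 0]) cube([40, 40, 383]);
translate([0, 261, 0]) cube([40, 40, 383]);
translate([262, 261, 0]) cube([40, 40, 383]);
translate([40, 0, 216]) cube([222, 40, 24]);
translate([40, 261, 216]) cube([222, 40, 24]);
translate([0, 40, 216]) cube([40, 221, 24]);
translate([262, 40, 216]) cube([40, 221, 24]);


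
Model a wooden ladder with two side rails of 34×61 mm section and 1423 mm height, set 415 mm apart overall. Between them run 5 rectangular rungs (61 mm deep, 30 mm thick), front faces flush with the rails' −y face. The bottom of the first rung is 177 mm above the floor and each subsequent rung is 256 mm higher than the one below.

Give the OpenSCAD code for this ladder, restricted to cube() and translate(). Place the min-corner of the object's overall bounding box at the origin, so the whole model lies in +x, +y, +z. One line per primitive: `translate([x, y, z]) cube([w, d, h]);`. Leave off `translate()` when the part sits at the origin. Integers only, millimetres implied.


// rung span = 415 - 2*34 = 347
// rung[k] z = 177 + k*256
cube([34, 61, 1423]);
translate([381, 0, 0]) cube([34, 61, 1423]);
translate([34, 0, 177]) cube([347, 61, 30]);
translate([34, 0, 433]) cube([347, 61, 30]);
translate([34, 0, 689]) cube([347, 61, 30]);
translate([34, 0, 945]) cube([347, 61, 30]);
translate([34, 0, 1201]) cube([347, 61, 30]);


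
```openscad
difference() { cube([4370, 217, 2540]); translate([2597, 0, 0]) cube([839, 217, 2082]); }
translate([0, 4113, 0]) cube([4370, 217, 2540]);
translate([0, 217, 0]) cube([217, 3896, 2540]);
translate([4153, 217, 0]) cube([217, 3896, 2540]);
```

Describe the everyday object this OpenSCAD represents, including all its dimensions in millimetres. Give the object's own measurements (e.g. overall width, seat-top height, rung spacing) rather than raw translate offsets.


A single room: four walls, each 2540 mm tall and 217 mm thick, enclosing an outside footprint 4370×4330 mm (x × y), no floor or roof. The front and back walls (−y and +y sides) run the full x-width; the side walls fit between their inner faces. A door opening 839 mm wide and 2082 mm tall is cut through the front wall from the floor up, its −x edge 2597 mm from the wall's −x end.


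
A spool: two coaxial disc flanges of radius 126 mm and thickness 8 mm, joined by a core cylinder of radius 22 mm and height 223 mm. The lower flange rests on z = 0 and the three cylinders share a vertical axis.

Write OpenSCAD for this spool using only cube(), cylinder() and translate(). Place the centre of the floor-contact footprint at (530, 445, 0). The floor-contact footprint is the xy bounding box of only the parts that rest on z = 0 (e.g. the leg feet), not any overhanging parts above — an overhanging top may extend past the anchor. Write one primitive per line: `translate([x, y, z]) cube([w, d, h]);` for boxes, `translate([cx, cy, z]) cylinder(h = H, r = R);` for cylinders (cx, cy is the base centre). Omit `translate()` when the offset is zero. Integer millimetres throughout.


translate([530, 445, 0]) cylinder(h = 8, r = 126);
translate([530, 445, 8]) cylinder(h = 223, r = 22);
translate([530, 445, 231]) cylinder(h = 8, r = 126);


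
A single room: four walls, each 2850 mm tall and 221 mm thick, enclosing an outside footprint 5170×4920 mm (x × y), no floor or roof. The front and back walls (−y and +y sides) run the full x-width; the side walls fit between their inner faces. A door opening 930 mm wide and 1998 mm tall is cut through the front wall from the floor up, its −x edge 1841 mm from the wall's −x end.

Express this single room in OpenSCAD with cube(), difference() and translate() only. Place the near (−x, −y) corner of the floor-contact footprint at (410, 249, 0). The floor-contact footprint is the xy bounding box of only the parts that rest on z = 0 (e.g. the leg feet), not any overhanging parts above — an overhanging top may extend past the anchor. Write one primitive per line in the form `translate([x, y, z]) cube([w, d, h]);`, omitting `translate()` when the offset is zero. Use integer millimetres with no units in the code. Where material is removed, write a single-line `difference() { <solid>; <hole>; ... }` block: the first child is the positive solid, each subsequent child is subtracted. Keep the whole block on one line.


difference() { translate([410, 249, 0]) cube([5170, 221, 2850]); translate([2251, 249, 0]) cube([930, 221, 1998]); }
translate([410, 4948, 0]) cube([5170, 221, 2850]);
translate([410, 470, 0]) cube([221, 4478, 2850]);
translate([5359, 470, 0]) cube([221, 4478, 2850]);
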